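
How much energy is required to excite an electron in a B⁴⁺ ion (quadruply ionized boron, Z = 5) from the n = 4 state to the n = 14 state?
19.52349 eV

The energy levels of a hydrogen-like atom are E_n = -13.6057 Z² eV / n².

Energy at n = 4: E_4 = -13.6057 × 5² / 4² = -21.25890625 eV
Energy at n = 14: E_14 = -13.6057 × 5² / 14² = -1.73542092 eV

The excitation energy is the difference:
ΔE = E_14 - E_4
ΔE = -1.73542092 - (-21.25890625)
ΔE = 19.52349 eV

Since this is positive, energy must be absorbed (photon absorption).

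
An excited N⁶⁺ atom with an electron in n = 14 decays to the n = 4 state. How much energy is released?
38.27 eV

The energy levels are E_n = -13.6057 Z² eV / n².

Energy at n = 14: E_14 = -13.6057 × 7² / 14² = -3.40143 eV
Energy at n = 4: E_4 = -13.6057 × 7² / 4² = -41.66746 eV

For emission (electron falling to lower state), the photon energy is:
E_photon = E_14 - E_4 = |-3.40143 - (-41.66746)|
E_photon = 38.27 eV

This energy is carried away by the emitted photon.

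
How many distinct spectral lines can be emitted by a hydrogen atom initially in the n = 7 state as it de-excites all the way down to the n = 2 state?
15

The electron can occupy levels n = 2, 3, ..., 7 during de-excitation — that is m = 7 - 2 + 1 = 6 distinct levels.

The number of distinct spectral lines equals the number of ways to choose 2 of these m levels (each pair gives one possible emission transition):

Number of lines = m(m-1)/2 = 6×5/2 = 15

These correspond to all possible transitions between the 6 levels:
7 → 6, 7 → 5, 7 → 4, 7 → 3, 7 → 2, 6 → 5, 6 → 4, 6 → 3...

Each transition produces a photon with a unique energy (and thus wavelength). This count does not depend on Z.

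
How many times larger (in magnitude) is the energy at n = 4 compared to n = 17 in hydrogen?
18.0625

Using E_n = -13.6057 Z² / n² eV with Z = 1:

E_4 = -13.6057 / 4² = -13.6057 / 16 = -0.8503562500 eV
E_17 = -13.6057 / 17² = -13.6057 / 289 = -0.0470785467 eV

The ratio is:
E_4/E_17 = (-0.8503562500) / (-0.0470785467)
E_4/E_17 = (-13.6057/16) / (-13.6057/289)
E_4/E_17 = 289/16
E_4/E_17 = 18.0625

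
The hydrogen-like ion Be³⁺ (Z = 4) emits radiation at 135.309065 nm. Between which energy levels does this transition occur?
n = 7 → n = 4

First, find the photon energy from the wavelength (hc = 1239.84 eV·nm):
E = hc/λ = 1239.84 eV·nm / 135.309065 nm = 9.1630224 eV

The energy levels of Be³⁺ satisfy E_n = -13.6057 × 4² / n² eV, so an emission n_i → n_f releases
ΔE = 13.6057 × 4² × (1/n_f² − 1/n_i²) eV.

Setting ΔE equal to the photon energy:
1/n_f² − 1/n_i² = 9.1630224 / (13.6057 × 4²) = 0.042091837

Since 1/n_i² must be positive, we need 1/n_f² > 0.042091837, i.e. n_f ≤ 4. For each allowed n_f, solve n_i = (1/n_f² − 0.042091837)^(−1/2) and check whether it is a whole number:
  n_f = 1: 1/n_i² = 1.000000000 − 0.042091837 = 0.957908163 → n_i = 1.022  (not an integer) ✗
  n_f = 2: 1/n_i² = 0.250000000 − 0.042091837 = 0.207908163 → n_i = 2.193  (not an integer) ✗
  n_f = 3: 1/n_i² = 0.111111111 − 0.042091837 = 0.069019274 → n_i = 3.806  (not an integer) ✗
  n_f = 4: 1/n_i² = 0.062500000 − 0.042091837 = 0.020408163 → n_i = 7.000  → integer, n_i = 7 ✓

Only n_f = 4 gives an integer upper level, n_i = 7.

The transition is from n = 7 to n = 4 (emission).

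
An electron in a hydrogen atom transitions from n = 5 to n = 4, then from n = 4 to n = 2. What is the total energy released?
2.857 eV

The energy levels of hydrogen are E_n = -13.6057 / n² eV.

First transition (5 → 4):
ΔE₁ = |E_4 - E_5|
ΔE₁ = |-0.850356250 - (-0.544228000)| = 0.306128 eV

Second transition (4 → 2):
ΔE₂ = |E_2 - E_4|
ΔE₂ = |-3.401425000 - (-0.850356250)| = 2.551069 eV

Total energy released:
E_total = ΔE₁ + ΔE₂ = 0.306128 + 2.551069 = 2.857 eV

Note: This equals the direct transition 5 → 2: 2.857 eV ✓
Energy is conserved regardless of the path taken.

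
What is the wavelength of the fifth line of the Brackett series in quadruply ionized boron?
72.676899 nm

The lines of a series are numbered from the longest wavelength (smallest ΔE) outward; the fifth line is the transition from n = n_f + 5 to n_f.
The Brackett series has all transitions ending at n_f = 4.

For B⁴⁺ (Z = 5), the fifth line (ε-line) is the jump from n = 9 to n = 4:
E_9 = -13.6057 × 5² / 9² = -4.19929012 eV
E_4 = -13.6057 × 5² / 4² = -21.25890625 eV
ΔE = E_9 - E_4 = 17.05961613 eV

λ = hc/E = 1239.84 eV·nm / 17.05961613 eV
λ = 72.676899 nm

This is the ε-line of the Brackett series in B⁴⁺.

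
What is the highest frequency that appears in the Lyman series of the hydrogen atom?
3.2898e+15 Hz

The series limit corresponds to the transition from n = ∞ to n = 1.
This is the highest energy (shortest wavelength) transition in the Lyman series.

E_∞ = 0 eV
E_1 = -13.6057 / 1² = -13.605700 eV

Energy at series limit:
ΔE = E_∞ - E_1 = 0 - (-13.605700) = 13.605700 eV
E = 13.605700 eV × (1.602177 × 10⁻¹⁹ J/eV) = 2.179874e-18 J
f = E/h = 2.179874e-18 J / (6.62607 × 10⁻³⁴ J·s) = 3.2898e+15 Hz

This energy equals the ionization energy from the n = 1 state of hydrogen.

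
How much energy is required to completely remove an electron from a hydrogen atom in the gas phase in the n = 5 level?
0.54423 eV

The ionization energy is the energy needed to remove the electron completely (n → ∞).

For hydrogen, E_n = -13.6057 eV / n².

At n = 5: E_5 = -13.6057 / 5² = -0.54422800 eV
At n = ∞: E_∞ = 0 eV

Ionization energy = E_∞ - E_5 = 0 - (-0.54422800) = 0.54422800 eV
Ionization energy ≈ 0.54423 eV

This is also called the binding energy of the electron in state n = 5.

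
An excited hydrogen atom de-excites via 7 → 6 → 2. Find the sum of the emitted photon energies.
3.12376 eV

The energy levels of hydrogen are E_n = -13.6057 / n² eV.

First transition (7 → 6):
ΔE₁ = |E_6 - E_7|
ΔE₁ = |-0.37793611111 - (-0.27766734694)| = 0.10026876 eV

Second transition (6 → 2):
ΔE₂ = |E_2 - E_6|
ΔE₂ = |-3.40142500000 - (-0.37793611111)| = 3.02348889 eV

Total energy released:
E_total = ΔE₁ + ΔE₂ = 0.10026876 + 3.02348889 = 3.12376 eV

Note: This equals the direct transition 7 → 2: 3.12376 eV ✓
Energy is conserved regardless of the path taken.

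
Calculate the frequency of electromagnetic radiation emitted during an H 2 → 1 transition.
2.47e+15 Hz

First, find the transition energy:
E_2 = -13.6057 / 2² = -3.40142500 eV
E_1 = -13.6057 / 1² = -13.60570000 eV
|ΔE| = |E_1 - E_2| = 10.20427500 eV

Convert to Joules: E = 10.20427500 eV × (1.602177 × 10⁻¹⁹ J/eV) = 1.6349e-18 J

Using E = hf:
f = E/h = 1.6349e-18 J / (6.62607 × 10⁻³⁴ J·s)
f = 2.47e+15 Hz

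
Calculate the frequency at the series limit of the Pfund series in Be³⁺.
2.106e+15 Hz

The series limit corresponds to the transition from n = ∞ to n = 5.
This is the highest energy (shortest wavelength) transition in the Pfund series.

E_∞ = 0 eV
E_5 = -13.6057 × 4² / 5² = -8.707648 eV

Energy at series limit:
ΔE = E_∞ - E_5 = 0 - (-8.707648) = 8.707648 eV
E = 8.707648 eV × (1.602177 × 10⁻¹⁹ J/eV) = 1.39512e-18 J
f = E/h = 1.39512e-18 J / (6.62607 × 10⁻³⁴ J·s) = 2.106e+15 Hz

This energy equals the ionization energy from the n = 5 state of Be³⁺.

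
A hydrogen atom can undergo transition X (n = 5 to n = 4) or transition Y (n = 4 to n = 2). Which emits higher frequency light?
4 → 2

Calculate the energy for each transition:

Transition 5 → 4:
ΔE₁ = |E_4 - E_5| = |-13.6057/4² - (-13.6057/5²)|
ΔE₁ = |-0.85035625000 - (-0.54422800000)| = 0.30612825 eV

Transition 4 → 2:
ΔE₂ = |E_2 - E_4| = |-13.6057/2² - (-13.6057/4²)|
ΔE₂ = |-3.40142500000 - (-0.85035625000)| = 2.55106875 eV

Since 2.55106875 eV > 0.30612825 eV, the transition 4 → 2 emits the more energetic photon.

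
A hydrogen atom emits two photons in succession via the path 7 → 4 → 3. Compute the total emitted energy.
1.23 eV

The energy levels of hydrogen are E_n = -13.6057 / n² eV.

First transition (7 → 4):
ΔE₁ = |E_4 - E_7|
ΔE₁ = |-0.85035625 - (-0.27766735)| = 0.57269 eV

Second transition (4 → 3):
ΔE₂ = |E_3 - E_4|
ΔE₂ = |-1.51174444 - (-0.85035625)| = 0.66139 eV

Total energy released:
E_total = ΔE₁ + ΔE₂ = 0.57269 + 0.66139 = 1.23 eV

Note: This equals the direct transition 7 → 3: 1.23 eV ✓
Energy is conserved regardless of the path taken.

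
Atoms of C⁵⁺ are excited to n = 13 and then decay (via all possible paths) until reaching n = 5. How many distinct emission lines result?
36

The electron can occupy levels n = 5, 6, ..., 13 during de-excitation — that is m = 13 - 5 + 1 = 9 distinct levels.

The number of distinct spectral lines equals the number of ways to choose 2 of these m levels (each pair gives one possible emission transition):

Number of lines = m(m-1)/2 = 9×8/2 = 36

These correspond to all possible transitions between the 9 levels:
13 → 12, 13 → 11, 13 → 10, 13 → 9, 13 → 8, 13 → 7, 13 → 6, 13 → 5...

Each transition produces a photon with a unique energy (and thus wavelength). This count does not depend on Z.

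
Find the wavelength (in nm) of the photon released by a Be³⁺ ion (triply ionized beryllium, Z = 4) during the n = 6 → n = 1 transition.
5.85813 nm

First, find the transition energy using E_n = -13.6057 Z² / n² eV:
E_6 = -13.6057 × 4² / 6² = -6.0469778 eV
E_1 = -13.6057 × 4² / 1² = -217.6912000 eV

Photon energy: |ΔE| = |E_1 - E_6| = 211.6442222 eV

Convert to wavelength using E = hc/λ with hc = 1239.84 eV·nm:
λ = hc/E = 1239.84 eV·nm / 211.6442222 eV
λ = 5.85813 nm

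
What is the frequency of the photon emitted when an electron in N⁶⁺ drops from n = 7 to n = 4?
6.78530e+15 Hz

First, find the transition energy:
E_7 = -13.6057 × 7² / 7² = -13.6057000 eV
E_4 = -13.6057 × 7² / 4² = -41.6674563 eV
|ΔE| = |E_4 - E_7| = 28.0617563 eV

Convert to Joules: E = 28.0617563 eV × (1.602177 × 10⁻¹⁹ J/eV) = 4.4959901e-18 J

Using E = hf:
f = E/h = 4.4959901e-18 J / (6.62607 × 10⁻³⁴ J·s)
f = 6.78530e+15 Hz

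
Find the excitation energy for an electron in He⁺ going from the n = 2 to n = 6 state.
12.0940 eV

The energy levels of a hydrogen-like atom are E_n = -13.6057 Z² eV / n².

Energy at n = 2: E_2 = -13.6057 × 2² / 2² = -13.6057000 eV
Energy at n = 6: E_6 = -13.6057 × 2² / 6² = -1.5117444 eV

The excitation energy is the difference:
ΔE = E_6 - E_2
ΔE = -1.5117444 - (-13.6057000)
ΔE = 12.0940 eV

Since this is positive, energy must be absorbed (photon absorption).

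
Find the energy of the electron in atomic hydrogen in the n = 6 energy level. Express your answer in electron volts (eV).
-0.38 eV

The energy levels of a hydrogen-like atom are given by:
E_n = -13.6057 eV / n²

For n = 6:
E_6 = -13.6057 eV / 6²
E_6 = -13.6057 eV / 36
E_6 = -0.38 eV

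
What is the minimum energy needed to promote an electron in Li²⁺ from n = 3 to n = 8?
11.692398 eV

The energy levels of a hydrogen-like atom are E_n = -13.6057 Z² eV / n².

Energy at n = 3: E_3 = -13.6057 × 3² / 3² = -13.605700000 eV
Energy at n = 8: E_8 = -13.6057 × 3² / 8² = -1.913301563 eV

The excitation energy is the difference:
ΔE = E_8 - E_3
ΔE = -1.913301563 - (-13.605700000)
ΔE = 11.692398 eV

Since this is positive, energy must be absorbed (photon absorption).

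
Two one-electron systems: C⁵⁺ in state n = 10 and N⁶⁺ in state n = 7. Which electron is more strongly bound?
N⁶⁺ at n = 7 (E = -13.60570 eV)

Using E_n = -13.6057 Z² / n² eV:

C⁵⁺ (Z = 6) at n = 10:
E = -13.6057 × 6² / 10² = -13.6057 × 36 / 100 = -4.89805200 eV

N⁶⁺ (Z = 7) at n = 7:
E = -13.6057 × 7² / 7² = -13.6057 × 49 / 49 = -13.60570000 eV

Since -13.60570000 eV < -4.89805200 eV,
N⁶⁺ at n = 7 is more tightly bound (requires more energy to ionize).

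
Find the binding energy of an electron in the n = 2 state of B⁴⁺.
85.036 eV

The ionization energy is the energy needed to remove the electron completely (n → ∞).

For a hydrogen-like ion with Z = 5, E_n = -13.6057 Z² / n² eV.

At n = 2: E_2 = -13.6057 × 5² / 2² = -85.035625 eV
At n = ∞: E_∞ = 0 eV

Ionization energy = E_∞ - E_2 = 0 - (-85.035625) = 85.035625 eV
Ionization energy ≈ 85.036 eV

This is also called the binding energy of the electron in state n = 2.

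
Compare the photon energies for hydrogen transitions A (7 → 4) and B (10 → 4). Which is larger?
10 → 4

Calculate the energy for each transition:

Transition 7 → 4:
ΔE₁ = |E_4 - E_7| = |-13.6057/4² - (-13.6057/7²)|
ΔE₁ = |-0.85035625000 - (-0.27766734694)| = 0.57268890 eV

Transition 10 → 4:
ΔE₂ = |E_4 - E_10| = |-13.6057/4² - (-13.6057/10²)|
ΔE₂ = |-0.85035625000 - (-0.13605700000)| = 0.71429925 eV

Since 0.71429925 eV > 0.57268890 eV, the transition 10 → 4 emits the more energetic photon.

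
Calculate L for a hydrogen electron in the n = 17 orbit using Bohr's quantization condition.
1.793e-33 J·s (or 17ℏ)

In the Bohr model, angular momentum is quantized:
L = nℏ

where ℏ = h/(2π) = 1.05457e-34 J·s

For n = 17:
L = 17 × 1.05457e-34 J·s
L = 1.793e-33 J·s

This can also be written as L = 17ℏ.
The angular momentum is an integer multiple of the reduced Planck constant.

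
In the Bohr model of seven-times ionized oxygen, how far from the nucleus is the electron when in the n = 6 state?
0.2381 nm (or 2.3813 Å)

The Bohr radius formula is:
r_n = n² a₀ / Z

where a₀ = 0.0529177 nm is the Bohr radius.

For O⁷⁺ (Z = 8) at n = 6:
r_6 = 6² × 0.0529177 nm / 8
r_6 = 36 × 0.0529177 nm / 8
r_6 = 1.90504 nm / 8
r_6 = 0.2381 nm

The electron orbits at approximately 0.2381 nm from the nucleus.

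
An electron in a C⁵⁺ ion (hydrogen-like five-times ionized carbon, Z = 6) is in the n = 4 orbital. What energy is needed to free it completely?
30.61283 eV

The ionization energy is the energy needed to remove the electron completely (n → ∞).

For a hydrogen-like ion with Z = 6, E_n = -13.6057 Z² / n² eV.

At n = 4: E_4 = -13.6057 × 6² / 4² = -30.61282500 eV
At n = ∞: E_∞ = 0 eV

Ionization energy = E_∞ - E_4 = 0 - (-30.61282500) = 30.61282500 eV
Ionization energy ≈ 30.61283 eV

This is also called the binding energy of the electron in state n = 4.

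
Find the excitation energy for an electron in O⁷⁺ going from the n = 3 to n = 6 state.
72.56373 eV

The energy levels of a hydrogen-like atom are E_n = -13.6057 Z² eV / n².

Energy at n = 3: E_3 = -13.6057 × 8² / 3² = -96.75164444 eV
Energy at n = 6: E_6 = -13.6057 × 8² / 6² = -24.18791111 eV

The excitation energy is the difference:
ΔE = E_6 - E_3
ΔE = -24.18791111 - (-96.75164444)
ΔE = 72.56373 eV

Since this is positive, energy must be absorbed (photon absorption).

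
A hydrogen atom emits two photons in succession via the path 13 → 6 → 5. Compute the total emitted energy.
0.46372 eV

The energy levels of hydrogen are E_n = -13.6057 / n² eV.

First transition (13 → 6):
ΔE₁ = |E_6 - E_13|
ΔE₁ = |-0.37793611111 - (-0.08050710059)| = 0.29742901 eV

Second transition (6 → 5):
ΔE₂ = |E_5 - E_6|
ΔE₂ = |-0.54422800000 - (-0.37793611111)| = 0.16629189 eV

Total energy released:
E_total = ΔE₁ + ΔE₂ = 0.29742901 + 0.16629189 = 0.46372 eV

Note: This equals the direct transition 13 → 5: 0.46372 eV ✓
Energy is conserved regardless of the path taken.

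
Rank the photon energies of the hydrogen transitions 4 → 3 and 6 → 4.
4 → 3

Calculate the energy for each transition:

Transition 4 → 3:
ΔE₁ = |E_3 - E_4| = |-13.6057/3² - (-13.6057/4²)|
ΔE₁ = |-1.511744444444 - (-0.850356250000)| = 0.661388194 eV

Transition 6 → 4:
ΔE₂ = |E_4 - E_6| = |-13.6057/4² - (-13.6057/6²)|
ΔE₂ = |-0.850356250000 - (-0.377936111111)| = 0.472420139 eV

Since 0.661388194 eV > 0.472420139 eV, the transition 4 → 3 emits the more energetic photon.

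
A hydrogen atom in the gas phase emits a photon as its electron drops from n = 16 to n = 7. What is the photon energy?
0.22 eV

The energy levels are E_n = -13.6057 eV / n².

Energy at n = 16: E_16 = -13.6057 / 16² = -0.05315 eV
Energy at n = 7: E_7 = -13.6057 / 7² = -0.27767 eV

For emission (electron falling to lower state), the photon energy is:
E_photon = E_16 - E_7 = |-0.05315 - (-0.27767)|
E_photon = 0.22 eV

This energy is carried away by the emitted photon.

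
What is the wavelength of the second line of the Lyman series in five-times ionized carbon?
2.8477 nm

The lines of a series are numbered from the longest wavelength (smallest ΔE) outward; the second line is the transition from n = n_f + 2 to n_f.
The Lyman series has all transitions ending at n_f = 1.

For C⁵⁺ (Z = 6), the second line (β-line) is the jump from n = 3 to n = 1:
E_3 = -13.6057 × 6² / 3² = -54.422800 eV
E_1 = -13.6057 × 6² / 1² = -489.805200 eV
ΔE = E_3 - E_1 = 435.382400 eV

λ = hc/E = 1239.84 eV·nm / 435.382400 eV
λ = 2.8477 nm

This is the β-line of the Lyman series in C⁵⁺.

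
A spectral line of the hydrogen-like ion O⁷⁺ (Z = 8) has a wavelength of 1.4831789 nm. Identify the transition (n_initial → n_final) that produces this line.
n = 5 → n = 1

First, find the photon energy from the wavelength (hc = 1239.84 eV·nm):
E = hc/λ = 1239.84 eV·nm / 1.4831789 nm = 835.93422 eV

The energy levels of O⁷⁺ satisfy E_n = -13.6057 × 8² / n² eV, so an emission n_i → n_f releases
ΔE = 13.6057 × 8² × (1/n_f² − 1/n_i²) eV.

Setting ΔE equal to the photon energy:
1/n_f² − 1/n_i² = 835.93422 / (13.6057 × 8²) = 0.96000001

Since 1/n_i² must be positive, we need 1/n_f² > 0.96000001, i.e. n_f ≤ 1. For each allowed n_f, solve n_i = (1/n_f² − 0.96000001)^(−1/2) and check whether it is a whole number:
  n_f = 1: 1/n_i² = 1.00000000 − 0.96000001 = 0.03999999 → n_i = 5.000  → integer, n_i = 5 ✓

Only n_f = 1 gives an integer upper level, n_i = 5.

The transition is from n = 5 to n = 1 (emission).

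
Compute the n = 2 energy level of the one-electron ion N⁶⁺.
-166.66983 eV

For hydrogen-like ions, the energy levels scale with Z²:
E_n = -13.6057 Z² / n² eV

For N⁶⁺ (Z = 7) at n = 2:
E_2 = -13.6057 × 7² / 2²
E_2 = -13.6057 × 49 / 4
E_2 = -666.6793 / 4
E_2 = -166.66983 eV

The energy is 49 times more negative than hydrogen at the same n due to the stronger nuclear charge.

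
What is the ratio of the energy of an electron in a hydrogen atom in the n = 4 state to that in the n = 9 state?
5.06250

Using E_n = -13.6057 Z² / n² eV with Z = 1:

E_4 = -13.6057 / 4² = -13.6057 / 16 = -0.85035625000 eV
E_9 = -13.6057 / 9² = -13.6057 / 81 = -0.16797160494 eV

The ratio is:
E_4/E_9 = (-0.85035625000) / (-0.16797160494)
E_4/E_9 = (-13.6057/16) / (-13.6057/81)
E_4/E_9 = 81/16
E_4/E_9 = 5.06250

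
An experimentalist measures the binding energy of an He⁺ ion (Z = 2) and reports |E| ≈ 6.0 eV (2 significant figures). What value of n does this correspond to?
n = 3

The exact energy levels follow E_n = -13.6057 Z² / n² eV with Z = 2.

The measured value (-6.0 eV) is reported to only 2 significant figures, so we must test candidate n values and see which one matches to that precision.

Candidate energies:
  n = 1:  E = -13.6057 × 2² / 1² = -54.422800 eV
  n = 2:  E = -13.6057 × 2² / 2² = -13.605700 eV
  n = 3:  E = -13.6057 × 2² / 3² = -6.046978 eV  ← matches
  n = 4:  E = -13.6057 × 2² / 4² = -3.401425 eV
  n = 5:  E = -13.6057 × 2² / 5² = -2.176912 eV

Checking against the measurement of -6.0 eV (2 sig figs), only n = 3 agrees:
E_3 = -6.046978 eV, which rounds to -6.0 eV ✓

Therefore n = 3.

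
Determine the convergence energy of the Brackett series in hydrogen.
0.850 eV

The series limit corresponds to the transition from n = ∞ to n = 4.
This is the highest energy (shortest wavelength) transition in the Brackett series.

E_∞ = 0 eV
E_4 = -13.6057 / 4² = -0.850 eV

Energy at series limit:
ΔE = E_∞ - E_4 = 0 - (-0.850) = 0.850 eV

This energy equals the ionization energy from the n = 4 state of hydrogen.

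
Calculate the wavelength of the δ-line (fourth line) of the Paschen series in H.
1004.67 nm

The lines of a series are numbered from the longest wavelength (smallest ΔE) outward; the fourth line is the transition from n = n_f + 4 to n_f.
The Paschen series has all transitions ending at n_f = 3.

For H, the fourth line (δ-line) is the jump from n = 7 to n = 3:
E_7 = -13.6057 / 7² = -0.2776673 eV
E_3 = -13.6057 / 3² = -1.5117444 eV
ΔE = E_7 - E_3 = 1.2340771 eV

λ = hc/E = 1239.84 eV·nm / 1.2340771 eV
λ = 1004.67 nm

This is the δ-line of the Paschen series in H.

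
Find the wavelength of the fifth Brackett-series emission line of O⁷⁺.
28.39 nm

The lines of a series are numbered from the longest wavelength (smallest ΔE) outward; the fifth line is the transition from n = n_f + 5 to n_f.
The Brackett series has all transitions ending at n_f = 4.

For O⁷⁺ (Z = 8), the fifth line (ε-line) is the jump from n = 9 to n = 4:
E_9 = -13.6057 × 8² / 9² = -10.7502 eV
E_4 = -13.6057 × 8² / 4² = -54.4228 eV
ΔE = E_9 - E_4 = 43.6726 eV

λ = hc/E = 1239.84 eV·nm / 43.6726 eV
λ = 28.39 nm

This is the ε-line of the Brackett series in O⁷⁺.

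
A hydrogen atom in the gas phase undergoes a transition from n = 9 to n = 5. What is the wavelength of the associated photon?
3295.19981 nm

First, find the transition energy using E_n = -13.6057 / n² eV:
E_9 = -13.6057 / 9² = -0.16797160494 eV
E_5 = -13.6057 / 5² = -0.54422800000 eV

Photon energy: |ΔE| = |E_5 - E_9| = 0.37625639506 eV

Convert to wavelength using E = hc/λ with hc = 1239.84 eV·nm:
λ = hc/E = 1239.84 eV·nm / 0.37625639506 eV
λ = 3295.19981 nm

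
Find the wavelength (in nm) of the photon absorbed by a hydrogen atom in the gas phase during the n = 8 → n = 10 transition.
16200.27 nm

First, find the transition energy using E_n = -13.6057 / n² eV:
E_8 = -13.6057 / 8² = -0.2125890625 eV
E_10 = -13.6057 / 10² = -0.1360570000 eV

Photon energy: |ΔE| = |E_10 - E_8| = 0.0765320625 eV

Convert to wavelength using E = hc/λ with hc = 1239.84 eV·nm:
λ = hc/E = 1239.84 eV·nm / 0.0765320625 eV
λ = 16200.27 nm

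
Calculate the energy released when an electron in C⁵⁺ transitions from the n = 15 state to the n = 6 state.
11.42879 eV

The energy levels are E_n = -13.6057 Z² eV / n².

Energy at n = 15: E_15 = -13.6057 × 6² / 15² = -2.17691200 eV
Energy at n = 6: E_6 = -13.6057 × 6² / 6² = -13.60570000 eV

For emission (electron falling to lower state), the photon energy is:
E_photon = E_15 - E_6 = |-2.17691200 - (-13.60570000)|
E_photon = 11.42879 eV

This energy is carried away by the emitted photon.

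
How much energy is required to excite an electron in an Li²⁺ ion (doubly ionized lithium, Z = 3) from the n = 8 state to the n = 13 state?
1.19 eV

The energy levels of a hydrogen-like atom are E_n = -13.6057 Z² eV / n².

Energy at n = 8: E_8 = -13.6057 × 3² / 8² = -1.91330 eV
Energy at n = 13: E_13 = -13.6057 × 3² / 13² = -0.72456 eV

The excitation energy is the difference:
ΔE = E_13 - E_8
ΔE = -0.72456 - (-1.91330)
ΔE = 1.19 eV

Since this is positive, energy must be absorbed (photon absorption).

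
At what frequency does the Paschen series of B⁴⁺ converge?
9.1385e+15 Hz

The series limit corresponds to the transition from n = ∞ to n = 3.
This is the highest energy (shortest wavelength) transition in the Paschen series.

E_∞ = 0 eV
E_3 = -13.6057 × 5² / 3² = -37.793611 eV

Energy at series limit:
ΔE = E_∞ - E_3 = 0 - (-37.793611) = 37.793611 eV
E = 37.793611 eV × (1.602177 × 10⁻¹⁹ J/eV) = 6.055205e-18 J
f = E/h = 6.055205e-18 J / (6.62607 × 10⁻³⁴ J·s) = 9.1385e+15 Hz

This energy equals the ionization energy from the n = 3 state of B⁴⁺.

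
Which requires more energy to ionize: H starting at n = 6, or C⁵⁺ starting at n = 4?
C⁵⁺ at n = 4 (E = -30.61 eV)

Using E_n = -13.6057 Z² / n² eV:

H (Z = 1) at n = 6:
E = -13.6057 × 1² / 6² = -13.6057 × 1 / 36 = -0.37794 eV

C⁵⁺ (Z = 6) at n = 4:
E = -13.6057 × 6² / 4² = -13.6057 × 36 / 16 = -30.61283 eV

Since -30.61283 eV < -0.37794 eV,
C⁵⁺ at n = 4 is more tightly bound (requires more energy to ionize).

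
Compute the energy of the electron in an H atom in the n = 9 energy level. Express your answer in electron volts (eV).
-0.16797 eV

The energy levels of a hydrogen-like atom are given by:
E_n = -13.6057 eV / n²

For n = 9:
E_9 = -13.6057 eV / 9²
E_9 = -13.6057 eV / 81
E_9 = -0.16797 eV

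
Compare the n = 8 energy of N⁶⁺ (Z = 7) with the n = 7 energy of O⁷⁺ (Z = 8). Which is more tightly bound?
O⁷⁺ at n = 7 (E = -17.770710 eV)

Using E_n = -13.6057 Z² / n² eV:

N⁶⁺ (Z = 7) at n = 8:
E = -13.6057 × 7² / 8² = -13.6057 × 49 / 64 = -10.416864063 eV

O⁷⁺ (Z = 8) at n = 7:
E = -13.6057 × 8² / 7² = -13.6057 × 64 / 49 = -17.770710204 eV

Since -17.770710204 eV < -10.416864063 eV,
O⁷⁺ at n = 7 is more tightly bound (requires more energy to ionize).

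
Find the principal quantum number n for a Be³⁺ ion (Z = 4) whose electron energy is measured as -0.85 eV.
n = 16

The exact energy levels follow E_n = -13.6057 Z² / n² eV with Z = 4.

The measured value (-0.85 eV) is reported to only 2 significant figures, so we must test candidate n values and see which one matches to that precision.

Candidate energies:
  n = 14:  E = -13.6057 × 4² / 14² = -1.11067 eV
  n = 15:  E = -13.6057 × 4² / 15² = -0.96752 eV
  n = 16:  E = -13.6057 × 4² / 16² = -0.85036 eV  ← matches
  n = 17:  E = -13.6057 × 4² / 17² = -0.75326 eV
  n = 18:  E = -13.6057 × 4² / 18² = -0.67189 eV

Checking against the measurement of -0.85 eV (2 sig figs), only n = 16 agrees:
E_16 = -0.85036 eV, which rounds to -0.85 eV ✓

Therefore n = 16.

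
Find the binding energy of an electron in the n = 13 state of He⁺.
0.32 eV

The ionization energy is the energy needed to remove the electron completely (n → ∞).

For a hydrogen-like ion with Z = 2, E_n = -13.6057 Z² / n² eV.

At n = 13: E_13 = -13.6057 × 2² / 13² = -0.32203 eV
At n = ∞: E_∞ = 0 eV

Ionization energy = E_∞ - E_13 = 0 - (-0.32203) = 0.32203 eV
Ionization energy ≈ 0.32 eV

This is also called the binding energy of the electron in state n = 13.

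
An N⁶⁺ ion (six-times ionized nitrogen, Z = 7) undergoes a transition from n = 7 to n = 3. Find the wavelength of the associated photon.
20.50 nm

First, find the transition energy using E_n = -13.6057 Z² / n² eV:
E_7 = -13.6057 × 7² / 7² = -13.6057 eV
E_3 = -13.6057 × 7² / 3² = -74.0755 eV

Photon energy: |ΔE| = |E_3 - E_7| = 60.4698 eV

Convert to wavelength using E = hc/λ with hc = 1239.84 eV·nm:
λ = hc/E = 1239.84 eV·nm / 60.4698 eV
λ = 20.50 nm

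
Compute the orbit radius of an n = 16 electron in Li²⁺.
4.5156 nm (or 45.1564 Å)

The Bohr radius formula is:
r_n = n² a₀ / Z

where a₀ = 0.0529177 nm is the Bohr radius.

For Li²⁺ (Z = 3) at n = 16:
r_16 = 16² × 0.0529177 nm / 3
r_16 = 256 × 0.0529177 nm / 3
r_16 = 13.54693 nm / 3
r_16 = 4.5156 nm

The electron orbits at approximately 4.5156 nm from the nucleus.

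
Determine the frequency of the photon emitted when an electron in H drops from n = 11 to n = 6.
6.41958e+13 Hz

First, find the transition energy:
E_11 = -13.6057 / 11² = -0.112443802 eV
E_6 = -13.6057 / 6² = -0.377936111 eV
|ΔE| = |E_6 - E_11| = 0.265492309 eV

Convert to Joules: E = 0.265492309 eV × (1.602177 × 10⁻¹⁹ J/eV) = 4.2536567e-20 J

Using E = hf:
f = E/h = 4.2536567e-20 J / (6.62607 × 10⁻³⁴ J·s)
f = 6.41958e+13 Hz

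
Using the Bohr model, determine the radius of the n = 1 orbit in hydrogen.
0.0529 nm (or 0.5292 Å)

The Bohr radius formula is:
r_n = n² a₀ / Z

where a₀ = 0.0529177 nm is the Bohr radius.

For H (Z = 1) at n = 1:
r_1 = 1² × 0.0529177 nm / 1
r_1 = 1 × 0.0529177 nm / 1
r_1 = 0.05292 nm / 1
r_1 = 0.0529 nm

The electron orbits at approximately 0.0529 nm from the nucleus.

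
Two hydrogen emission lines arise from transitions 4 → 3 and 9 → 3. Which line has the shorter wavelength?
9 → 3

Calculate the energy for each transition:

Transition 4 → 3:
ΔE₁ = |E_3 - E_4| = |-13.6057/3² - (-13.6057/4²)|
ΔE₁ = |-1.5117444444 - (-0.8503562500)| = 0.6613882 eV

Transition 9 → 3:
ΔE₂ = |E_3 - E_9| = |-13.6057/3² - (-13.6057/9²)|
ΔE₂ = |-1.5117444444 - (-0.1679716049)| = 1.3437728 eV

Since 1.3437728 eV > 0.6613882 eV, the transition 9 → 3 emits the more energetic photon.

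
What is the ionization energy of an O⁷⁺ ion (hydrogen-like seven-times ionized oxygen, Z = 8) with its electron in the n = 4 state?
54.422800 eV

The ionization energy is the energy needed to remove the electron completely (n → ∞).

For a hydrogen-like ion with Z = 8, E_n = -13.6057 Z² / n² eV.

At n = 4: E_4 = -13.6057 × 8² / 4² = -54.422800000 eV
At n = ∞: E_∞ = 0 eV

Ionization energy = E_∞ - E_4 = 0 - (-54.422800000) = 54.422800000 eV
Ionization energy ≈ 54.422800 eV

This is also called the binding energy of the electron in state n = 4.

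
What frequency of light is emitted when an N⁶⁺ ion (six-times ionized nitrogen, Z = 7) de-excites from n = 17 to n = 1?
1.61e+17 Hz

First, find the transition energy:
E_17 = -13.6057 × 7² / 17² = -2.30685 eV
E_1 = -13.6057 × 7² / 1² = -666.67930 eV
|ΔE| = |E_1 - E_17| = 664.37245 eV

Convert to Joules: E = 664.37245 eV × (1.602177 × 10⁻¹⁹ J/eV) = 1.0644e-16 J

Using E = hf:
f = E/h = 1.0644e-16 J / (6.62607 × 10⁻³⁴ J·s)
f = 1.61e+17 Hz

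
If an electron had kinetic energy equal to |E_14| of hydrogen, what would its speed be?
1.56e+05 m/s (or 0.05% of c)

The binding energy at n = 14 for hydrogen is:
E_14 = -13.6057/14² = -0.0694168 eV
|E_14| = 0.0694168 eV

Convert to Joules:
KE = 0.0694168 eV × (1.602177 × 10⁻¹⁹ J/eV) = 1.1122e-20 J

Using KE = ½mv²:
v = √(2·KE/m_e)
v = √(2 × 1.1122e-20 J / 9.10938 × 10⁻³¹ kg)
v = 1.56e+05 m/s

This is approximately 0.05% the speed of light.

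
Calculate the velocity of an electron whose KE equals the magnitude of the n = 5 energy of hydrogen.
4.37539e+05 m/s (or 0.15% of c)

The binding energy at n = 5 for hydrogen is:
E_5 = -13.6057/5² = -0.544228000 eV
|E_5| = 0.544228000 eV

Convert to Joules:
KE = 0.544228000 eV × (1.602177 × 10⁻¹⁹ J/eV) = 8.7194958e-20 J

Using KE = ½mv²:
v = √(2·KE/m_e)
v = √(2 × 8.7194958e-20 J / 9.10938 × 10⁻³¹ kg)
v = 4.37539e+05 m/s

This is approximately 0.15% the speed of light.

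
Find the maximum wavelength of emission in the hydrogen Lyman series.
121.50 nm

The longest wavelength corresponds to the smallest energy transition in the series.
The Lyman series has all transitions ending at n_f = 1.

For H, the first line (α-line) is the jump from n = 2 to n = 1:
E_2 = -13.6057 / 2² = -3.40143 eV
E_1 = -13.6057 / 1² = -13.60570 eV
ΔE = E_2 - E_1 = 10.20427 eV

λ = hc/E = 1239.84 eV·nm / 10.20427 eV
λ = 121.50 nm

This is the α-line of the Lyman series in H.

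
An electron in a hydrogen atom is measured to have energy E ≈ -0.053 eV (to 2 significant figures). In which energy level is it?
n = 16

The exact energy levels follow E_n = -13.6057 eV / n².

The measured value (-0.053 eV) is reported to only 2 significant figures, so we must test candidate n values and see which one matches to that precision.

Candidate energies:
  n = 14:  E = -13.6057/14² = -0.06942 eV
  n = 15:  E = -13.6057/15² = -0.06047 eV
  n = 16:  E = -13.6057/16² = -0.05315 eV  ← matches
  n = 17:  E = -13.6057/17² = -0.04708 eV
  n = 18:  E = -13.6057/18² = -0.04199 eV

Checking against the measurement of -0.053 eV (2 sig figs), only n = 16 agrees:
E_16 = -0.05315 eV, which rounds to -0.053 eV ✓

Therefore n = 16.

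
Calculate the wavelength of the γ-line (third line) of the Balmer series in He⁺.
108.484 nm

The lines of a series are numbered from the longest wavelength (smallest ΔE) outward; the third line is the transition from n = n_f + 3 to n_f.
The Balmer series has all transitions ending at n_f = 2.

For He⁺ (Z = 2), the third line (γ-line) is the jump from n = 5 to n = 2:
E_5 = -13.6057 × 2² / 5² = -2.176912 eV
E_2 = -13.6057 × 2² / 2² = -13.605700 eV
ΔE = E_5 - E_2 = 11.428788 eV

λ = hc/E = 1239.84 eV·nm / 11.428788 eV
λ = 108.484 nm

This is the γ-line of the Balmer series in He⁺.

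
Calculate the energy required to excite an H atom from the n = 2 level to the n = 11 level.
3.2890 eV

The energy levels of a hydrogen-like atom are E_n = -13.6057 eV / n².

Energy at n = 2: E_2 = -13.6057 / 2² = -3.4014250 eV
Energy at n = 11: E_11 = -13.6057 / 11² = -0.1124438 eV

The excitation energy is the difference:
ΔE = E_11 - E_2
ΔE = -0.1124438 - (-3.4014250)
ΔE = 3.2890 eV

Since this is positive, energy must be absorbed (photon absorption).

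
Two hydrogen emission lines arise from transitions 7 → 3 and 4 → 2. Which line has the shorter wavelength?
4 → 2

Calculate the energy for each transition:

Transition 7 → 3:
ΔE₁ = |E_3 - E_7| = |-13.6057/3² - (-13.6057/7²)|
ΔE₁ = |-1.5117444444 - (-0.2776673469)| = 1.2340771 eV

Transition 4 → 2:
ΔE₂ = |E_2 - E_4| = |-13.6057/2² - (-13.6057/4²)|
ΔE₂ = |-3.4014250000 - (-0.8503562500)| = 2.5510688 eV

Since 2.5510688 eV > 1.2340771 eV, the transition 4 → 2 emits the more energetic photon.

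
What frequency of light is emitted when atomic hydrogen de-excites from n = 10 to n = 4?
1.73e+14 Hz

First, find the transition energy:
E_10 = -13.6057 / 10² = -0.136057 eV
E_4 = -13.6057 / 4² = -0.850356 eV
|ΔE| = |E_4 - E_10| = 0.714299 eV

Convert to Joules: E = 0.714299 eV × (1.602177 × 10⁻¹⁹ J/eV) = 1.1444e-19 J

Using E = hf:
f = E/h = 1.1444e-19 J / (6.62607 × 10⁻³⁴ J·s)
f = 1.73e+14 Hz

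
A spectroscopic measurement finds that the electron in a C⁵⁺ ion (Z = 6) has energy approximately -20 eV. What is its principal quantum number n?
n = 5

The exact energy levels follow E_n = -13.6057 Z² / n² eV with Z = 6.

The measured value (-20 eV) is reported to only 2 significant figures, so we must test candidate n values and see which one matches to that precision.

Candidate energies:
  n = 3:  E = -13.6057 × 6² / 3² = -54.422800 eV
  n = 4:  E = -13.6057 × 6² / 4² = -30.612825 eV
  n = 5:  E = -13.6057 × 6² / 5² = -19.592208 eV  ← matches
  n = 6:  E = -13.6057 × 6² / 6² = -13.605700 eV
  n = 7:  E = -13.6057 × 6² / 7² = -9.996024 eV

Checking against the measurement of -20 eV (2 sig figs), only n = 5 agrees:
E_5 = -19.592208 eV, which rounds to -20 eV ✓

Therefore n = 5.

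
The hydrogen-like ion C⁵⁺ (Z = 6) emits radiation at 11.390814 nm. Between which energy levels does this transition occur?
n = 6 → n = 2

First, find the photon energy from the wavelength (hc = 1239.84 eV·nm):
E = hc/λ = 1239.84 eV·nm / 11.390814 nm = 108.84560 eV

The energy levels of C⁵⁺ satisfy E_n = -13.6057 × 6² / n² eV, so an emission n_i → n_f releases
ΔE = 13.6057 × 6² × (1/n_f² − 1/n_i²) eV.

Setting ΔE equal to the photon energy:
1/n_f² − 1/n_i² = 108.84560 / (13.6057 × 6²) = 0.22222222

Since 1/n_i² must be positive, we need 1/n_f² > 0.22222222, i.e. n_f ≤ 2. For each allowed n_f, solve n_i = (1/n_f² − 0.22222222)^(−1/2) and check whether it is a whole number:
  n_f = 1: 1/n_i² = 1.00000000 − 0.22222222 = 0.77777778 → n_i = 1.134  (not an integer) ✗
  n_f = 2: 1/n_i² = 0.25000000 − 0.22222222 = 0.02777778 → n_i = 6.000  → integer, n_i = 6 ✓

Only n_f = 2 gives an integer upper level, n_i = 6.

The transition is from n = 6 to n = 2 (emission).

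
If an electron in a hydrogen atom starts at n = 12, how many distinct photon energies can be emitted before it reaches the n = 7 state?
15

The electron can occupy levels n = 7, 8, ..., 12 during de-excitation — that is m = 12 - 7 + 1 = 6 distinct levels.

The number of distinct spectral lines equals the number of ways to choose 2 of these m levels (each pair gives one possible emission transition):

Number of lines = m(m-1)/2 = 6×5/2 = 15

These correspond to all possible transitions between the 6 levels:
12 → 11, 12 → 10, 12 → 9, 12 → 8, 12 → 7, 11 → 10, 11 → 9, 11 → 8...

Each transition produces a photon with a unique energy (and thus wavelength). This count does not depend on Z.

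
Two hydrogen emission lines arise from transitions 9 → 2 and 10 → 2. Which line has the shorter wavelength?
10 → 2

Calculate the energy for each transition:

Transition 9 → 2:
ΔE₁ = |E_2 - E_9| = |-13.6057/2² - (-13.6057/9²)|
ΔE₁ = |-3.40142500 - (-0.16797160)| = 3.23345 eV

Transition 10 → 2:
ΔE₂ = |E_2 - E_10| = |-13.6057/2² - (-13.6057/10²)|
ΔE₂ = |-3.40142500 - (-0.13605700)| = 3.26537 eV

Since 3.26537 eV > 3.23345 eV, the transition 10 → 2 emits the more energetic photon.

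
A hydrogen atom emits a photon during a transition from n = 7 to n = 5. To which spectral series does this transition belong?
Pfund series

The spectral series in hydrogen are named based on the final (lower) energy level:
- Lyman series: n_final = 1 (ultraviolet)
- Balmer series: n_final = 2 (visible/near-UV)
- Paschen series: n_final = 3 (infrared)
- Brackett series: n_final = 4 (infrared)
- Pfund series: n_final = 5 (far infrared)

Since this transition ends at n = 5, it belongs to the Pfund series.

For reference, this 7 → 5 line has photon energy
ΔE = 13.6057 eV × (1/5² - 1/7²) = 0.266560653 eV,
corresponding to wavelength λ = hc/ΔE = 1239.84 eV·nm / 0.266560653 eV = 4651.249 nm in the far infrared region.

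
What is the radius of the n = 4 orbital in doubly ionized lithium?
0.2822 nm (or 2.8223 Å)

The Bohr radius formula is:
r_n = n² a₀ / Z

where a₀ = 0.0529177 nm is the Bohr radius.

For Li²⁺ (Z = 3) at n = 4:
r_4 = 4² × 0.0529177 nm / 3
r_4 = 16 × 0.0529177 nm / 3
r_4 = 0.84668 nm / 3
r_4 = 0.2822 nm

The electron orbits at approximately 0.2822 nm from the nucleus.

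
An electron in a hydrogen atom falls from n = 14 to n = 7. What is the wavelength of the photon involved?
5953.59886 nm

First, find the transition energy using E_n = -13.6057 / n² eV:
E_14 = -13.6057 / 14² = -0.06941683673 eV
E_7 = -13.6057 / 7² = -0.27766734694 eV

Photon energy: |ΔE| = |E_7 - E_14| = 0.20825051021 eV

Convert to wavelength using E = hc/λ with hc = 1239.84 eV·nm:
λ = hc/E = 1239.84 eV·nm / 0.20825051021 eV
λ = 5953.59886 nm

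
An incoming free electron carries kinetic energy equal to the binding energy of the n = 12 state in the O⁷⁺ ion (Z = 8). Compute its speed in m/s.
1.458e+06 m/s (or 0.486% of c)

The binding energy at n = 12 for O⁷⁺ is:
E_12 = -13.6057 × 8²/12² = -6.046978 eV
|E_12| = 6.046978 eV

Convert to Joules:
KE = 6.046978 eV × (1.602177 × 10⁻¹⁹ J/eV) = 9.68833e-19 J

Using KE = ½mv²:
v = √(2·KE/m_e)
v = √(2 × 9.68833e-19 J / 9.10938 × 10⁻³¹ kg)
v = 1.458e+06 m/s

This is approximately 0.486% the speed of light.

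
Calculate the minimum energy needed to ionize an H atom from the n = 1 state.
13.61 eV

The ionization energy is the energy needed to remove the electron completely (n → ∞).

For hydrogen, E_n = -13.6057 eV / n².

At n = 1: E_1 = -13.6057 / 1² = -13.60570 eV
At n = ∞: E_∞ = 0 eV

Ionization energy = E_∞ - E_1 = 0 - (-13.60570) = 13.60570 eV
Ionization energy ≈ 13.61 eV

This is also called the binding energy of the electron in state n = 1.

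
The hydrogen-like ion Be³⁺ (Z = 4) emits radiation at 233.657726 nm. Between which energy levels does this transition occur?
n = 8 → n = 5

First, find the photon energy from the wavelength (hc = 1239.84 eV·nm):
E = hc/λ = 1239.84 eV·nm / 233.657726 nm = 5.3062230 eV

The energy levels of Be³⁺ satisfy E_n = -13.6057 × 4² / n² eV, so an emission n_i → n_f releases
ΔE = 13.6057 × 4² × (1/n_f² − 1/n_i²) eV.

Setting ΔE equal to the photon energy:
1/n_f² − 1/n_i² = 5.3062230 / (13.6057 × 4²) = 0.024375000

Since 1/n_i² must be positive, we need 1/n_f² > 0.024375000, i.e. n_f ≤ 6. For each allowed n_f, solve n_i = (1/n_f² − 0.024375000)^(−1/2) and check whether it is a whole number:
  n_f = 1: 1/n_i² = 1.000000000 − 0.024375000 = 0.975625000 → n_i = 1.012  (not an integer) ✗
  n_f = 2: 1/n_i² = 0.250000000 − 0.024375000 = 0.225625000 → n_i = 2.105  (not an integer) ✗
  n_f = 3: 1/n_i² = 0.111111111 − 0.024375000 = 0.086736111 → n_i = 3.395  (not an integer) ✗
  n_f = 4: 1/n_i² = 0.062500000 − 0.024375000 = 0.038125000 → n_i = 5.121  (not an integer) ✗
  n_f = 5: 1/n_i² = 0.040000000 − 0.024375000 = 0.015625000 → n_i = 8.000  → integer, n_i = 8 ✓
  n_f = 6: 1/n_i² = 0.027777778 − 0.024375000 = 0.003402778 → n_i = 17.143  (not an integer) ✗

Only n_f = 5 gives an integer upper level, n_i = 8.

The transition is from n = 8 to n = 5 (emission).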